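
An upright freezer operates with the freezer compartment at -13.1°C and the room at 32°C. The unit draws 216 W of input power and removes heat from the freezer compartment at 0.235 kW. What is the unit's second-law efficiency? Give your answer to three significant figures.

0.189

Converting, Q̇_C = 0.2350 kW = 235.0 W, so COP_actual = Q̇_C/Ẇ = 235.0/216.0 = 1.088.
In absolute terms T_C = 260.05 K and T_H = 305.15 K, so ΔT = 45.10 K.
COP_Carnot = T_C/ΔT = 260.05/45.10 = 5.766.
η_II = COP_actual/COP_Carnot = 1.088/5.766 = 0.1887.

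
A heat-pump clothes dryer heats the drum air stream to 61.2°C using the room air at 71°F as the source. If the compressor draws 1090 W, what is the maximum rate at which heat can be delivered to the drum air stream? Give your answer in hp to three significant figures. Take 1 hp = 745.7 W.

12.4 hp

In absolute terms T_C = 294.82 K and T_H = 334.35 K, so ΔT = 39.53 K.
COP_Carnot = T_H/ΔT = 334.35/39.53 = 8.457.
Q̇_max = COP_Carnot × Ẇ = 8.457 × 1090 W = 9219 W = 12.36 hp.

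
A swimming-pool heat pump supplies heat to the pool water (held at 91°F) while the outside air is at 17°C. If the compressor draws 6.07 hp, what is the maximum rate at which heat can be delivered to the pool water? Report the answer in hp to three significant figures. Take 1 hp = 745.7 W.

In absolute terms T_C = 290.15 K and T_H = 305.93 K, so ΔT = 15.78 K.
COP_Carnot = T_H/ΔT = 305.93/15.78 = 19.39.
Q̇_max = COP_Carnot × Ẇ = 19.39 × 6.070 hp = 117.7 hp.

118 hp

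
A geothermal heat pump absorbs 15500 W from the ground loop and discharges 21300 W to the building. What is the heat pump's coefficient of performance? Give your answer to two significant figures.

3.7

The first law gives Q̇_H = Q̇_C + Ẇ, so the three rates are Q̇_C = 15500, Q̇_H = 21300, Ẇ = 5800 W.
COP_HP = Q̇_H/Ẇ = 21300/5800 = 3.672.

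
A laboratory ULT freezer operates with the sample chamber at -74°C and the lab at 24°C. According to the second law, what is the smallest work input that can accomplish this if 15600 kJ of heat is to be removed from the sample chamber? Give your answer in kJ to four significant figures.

In absolute terms T_C = 199.15 K and T_H = 297.15 K, so ΔT = 98.00 K.
The reversible limit is COP_R = T_C/ΔT = 2.032, so W_min = Q_C/COP = Q_C·ΔT/T_C.
W_min = 15600 × 98.00/199.15 = 7677 kJ.

7677 kJ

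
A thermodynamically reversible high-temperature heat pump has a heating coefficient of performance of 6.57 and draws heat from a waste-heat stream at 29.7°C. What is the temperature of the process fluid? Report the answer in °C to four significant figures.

COP_HP = T_H/(T_H − T_C) rearranges to T_H = COP·T_C/(COP − 1).
With T_C = 302.85 K, T_H = 6.57 × 302.85/5.570 = 357.22 K.
Converting, 357.22 K = 84.07°C.

84.07 °C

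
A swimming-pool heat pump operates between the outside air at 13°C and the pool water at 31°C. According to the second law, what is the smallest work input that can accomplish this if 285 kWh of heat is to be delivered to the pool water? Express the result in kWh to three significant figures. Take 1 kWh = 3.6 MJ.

16.9 kWh

In absolute terms T_C = 286.15 K and T_H = 304.15 K, so ΔT = 18.00 K.
The reversible limit is COP_HP = T_H/ΔT = 16.90, so W_min = Q_H/COP = Q_H·ΔT/T_H.
W_min = 285.0 × 18.00/304.15 = 16.87 kWh.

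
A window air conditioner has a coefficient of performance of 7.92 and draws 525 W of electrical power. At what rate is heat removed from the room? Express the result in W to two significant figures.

4200 W

Q̇_C = COP × Ẇ = 7.92 × 525.0 = 4158 W.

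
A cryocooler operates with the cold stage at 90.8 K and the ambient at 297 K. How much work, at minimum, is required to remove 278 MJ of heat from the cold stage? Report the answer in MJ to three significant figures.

The reservoir spacing is ΔT = 297 − 90.8 = 206.2 K.
The reversible limit is COP_R = T_C/ΔT = 0.4403, so W_min = Q_C/COP = Q_C·ΔT/T_C.
W_min = 278.0 × 206.2/90.80 = 631.3 MJ.

631 MJ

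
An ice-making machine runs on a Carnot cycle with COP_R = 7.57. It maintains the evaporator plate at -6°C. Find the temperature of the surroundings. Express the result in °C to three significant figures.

29.3 °C

COP_R = T_C/(T_H − T_C) gives T_H − T_C = T_C/COP.
With T_C = 267.15 K, T_H = 267.15 × (1 + 1/7.57) = 302.44 K.
Converting, 302.44 K = 29.29°C.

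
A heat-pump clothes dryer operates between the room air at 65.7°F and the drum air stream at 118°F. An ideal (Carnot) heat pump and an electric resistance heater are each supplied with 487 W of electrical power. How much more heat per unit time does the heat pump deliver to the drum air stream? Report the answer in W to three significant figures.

In absolute terms T_C = 291.87 K and T_H = 320.93 K, so ΔT = 29.06 K.
COP_Carnot = T_H/ΔT = 320.93/29.06 = 11.05.
The heat pump delivers Q̇_H = COP × Ẇ = 5379 W; the resistance heater delivers Ẇ = 487.0 W.
Extra = (COP − 1)·Ẇ = 4892 W.

4890 W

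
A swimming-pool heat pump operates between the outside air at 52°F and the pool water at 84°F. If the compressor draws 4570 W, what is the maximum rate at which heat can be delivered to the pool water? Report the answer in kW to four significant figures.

77.64 kW

In absolute terms T_C = 284.26 K and T_H = 302.04 K, so ΔT = 17.78 K.
COP_Carnot = T_H/ΔT = 302.04/17.78 = 16.99.
Q̇_max = COP_Carnot × Ẇ = 16.99 × 4570 W = 77640 W = 77.64 kW.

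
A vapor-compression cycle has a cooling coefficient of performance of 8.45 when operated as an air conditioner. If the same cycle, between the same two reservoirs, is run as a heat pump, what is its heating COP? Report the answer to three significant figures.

The first law on one cycle gives Q_H = Q_C + W, so Q_H/W = Q_C/W + 1.
COP_HP = COP_R + 1 = 8.45 + 1 = 9.45.

9.45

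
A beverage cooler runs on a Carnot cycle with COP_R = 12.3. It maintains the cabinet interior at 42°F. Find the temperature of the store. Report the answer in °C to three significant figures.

28.2 °C

COP_R = T_C/(T_H − T_C) gives T_H − T_C = T_C/COP.
With T_C = 278.71 K, T_H = 278.71 × (1 + 1/12.3) = 301.36 K.
Converting, 301.36 K = 28.21°C.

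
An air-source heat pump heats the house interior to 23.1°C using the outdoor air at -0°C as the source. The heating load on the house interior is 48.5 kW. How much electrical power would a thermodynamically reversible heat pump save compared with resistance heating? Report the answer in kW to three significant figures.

In absolute terms T_C = 273.15 K and T_H = 296.25 K, so ΔT = 23.10 K.
COP_Carnot = T_H/ΔT = 296.25/23.10 = 12.82.
Resistance heating needs Ẇ_res = Q̇_H = 48.50 kW; the reversible heat pump needs only Ẇ_hp = Q̇_H/COP = 3.782 kW.
Saving = 48.50 − 3.782 = 44.72 kW.

44.7 kW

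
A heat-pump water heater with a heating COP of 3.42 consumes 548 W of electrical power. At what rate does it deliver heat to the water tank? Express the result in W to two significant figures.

Q̇_H = COP_HP × Ẇ = 3.42 × 548.0 = 1874 W.

1900 W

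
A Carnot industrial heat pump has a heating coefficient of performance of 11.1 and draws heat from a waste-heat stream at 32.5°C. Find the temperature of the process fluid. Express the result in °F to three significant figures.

145 °F

COP_HP = T_H/(T_H − T_C) rearranges to T_H = COP·T_C/(COP − 1).
With T_C = 305.65 K, T_H = 11.1 × 305.65/10.10 = 335.91 K.
Converting, 335.91 K = 144.97°F.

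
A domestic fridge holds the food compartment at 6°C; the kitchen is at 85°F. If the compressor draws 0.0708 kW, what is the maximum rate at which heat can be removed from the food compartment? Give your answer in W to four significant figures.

In absolute terms T_C = 279.15 K and T_H = 302.59 K, so ΔT = 23.44 K.
COP_Carnot = T_C/ΔT = 279.15/23.44 = 11.91.
Q̇_max = COP_Carnot × Ẇ = 11.91 × 0.07080 kW = 0.8430 kW = 843.0 W.

843.0 W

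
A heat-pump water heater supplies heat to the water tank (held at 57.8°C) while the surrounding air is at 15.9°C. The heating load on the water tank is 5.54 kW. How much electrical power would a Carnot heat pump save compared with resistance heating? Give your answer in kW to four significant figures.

In absolute terms T_C = 289.05 K and T_H = 330.95 K, so ΔT = 41.90 K.
COP_Carnot = T_H/ΔT = 330.95/41.90 = 7.899.
Resistance heating needs Ẇ_res = Q̇_H = 5.540 kW; the reversible heat pump needs only Ẇ_hp = Q̇_H/COP = 0.7014 kW.
Saving = 5.540 − 0.7014 = 4.839 kW.

4.839 kW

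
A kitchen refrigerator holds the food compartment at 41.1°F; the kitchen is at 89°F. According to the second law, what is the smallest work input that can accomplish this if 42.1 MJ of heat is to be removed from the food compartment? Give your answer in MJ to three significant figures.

4.03 MJ

In absolute terms T_C = 278.21 K and T_H = 304.82 K, so ΔT = 26.61 K.
The reversible limit is COP_R = T_C/ΔT = 10.45, so W_min = Q_C/COP = Q_C·ΔT/T_C.
W_min = 42.10 × 26.61/278.21 = 4.027 MJ.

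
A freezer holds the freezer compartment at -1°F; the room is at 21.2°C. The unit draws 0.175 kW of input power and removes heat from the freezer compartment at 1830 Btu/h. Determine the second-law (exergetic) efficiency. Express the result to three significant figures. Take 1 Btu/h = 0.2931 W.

0.476

Converting, Q̇_C = 1830 Btu/h = 0.5364 kW, so COP_actual = Q̇_C/Ẇ = 0.5364/0.1750 = 3.065.
In absolute terms T_C = 254.82 K and T_H = 294.35 K, so ΔT = 39.53 K.
COP_Carnot = T_C/ΔT = 254.82/39.53 = 6.446.
η_II = COP_actual/COP_Carnot = 3.065/6.446 = 0.4755.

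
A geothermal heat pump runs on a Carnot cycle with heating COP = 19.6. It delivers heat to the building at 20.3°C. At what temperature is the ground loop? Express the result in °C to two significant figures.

5.3 °C

COP_HP = T_H/(T_H − T_C) gives T_H − T_C = T_H/COP.
With T_H = 293.45 K, T_C = 293.45 × (1 − 1/19.6) = 278.48 K.
Converting, 278.48 K = 5.33°C.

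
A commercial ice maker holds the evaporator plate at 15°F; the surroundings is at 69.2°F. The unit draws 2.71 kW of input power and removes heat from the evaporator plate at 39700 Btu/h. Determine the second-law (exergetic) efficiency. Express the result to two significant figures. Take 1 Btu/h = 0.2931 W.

Converting, Q̇_C = 39700 Btu/h = 11.64 kW, so COP_actual = Q̇_C/Ẇ = 11.64/2.710 = 4.294.
In absolute terms T_C = 263.71 K and T_H = 293.82 K, so ΔT = 30.11 K.
COP_Carnot = T_C/ΔT = 263.71/30.11 = 8.758.
η_II = COP_actual/COP_Carnot = 4.294/8.758 = 0.4903.

0.49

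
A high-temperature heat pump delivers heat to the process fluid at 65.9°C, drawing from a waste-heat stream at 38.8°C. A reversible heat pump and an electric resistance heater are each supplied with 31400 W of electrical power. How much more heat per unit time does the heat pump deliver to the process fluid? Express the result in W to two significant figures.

360000 W

In absolute terms T_C = 311.95 K and T_H = 339.05 K, so ΔT = 27.10 K.
COP_Carnot = T_H/ΔT = 339.05/27.10 = 12.51.
The heat pump delivers Q̇_H = COP × Ẇ = 392800 W; the resistance heater delivers Ẇ = 31400 W.
Extra = (COP − 1)·Ẇ = 361400 W.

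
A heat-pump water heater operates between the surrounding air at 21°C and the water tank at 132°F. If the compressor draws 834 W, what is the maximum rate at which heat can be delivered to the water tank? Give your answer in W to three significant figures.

In absolute terms T_C = 294.15 K and T_H = 328.71 K, so ΔT = 34.56 K.
COP_Carnot = T_H/ΔT = 328.71/34.56 = 9.512.
Q̇_max = COP_Carnot × Ẇ = 9.512 × 834.0 W = 7933 W.

7930 W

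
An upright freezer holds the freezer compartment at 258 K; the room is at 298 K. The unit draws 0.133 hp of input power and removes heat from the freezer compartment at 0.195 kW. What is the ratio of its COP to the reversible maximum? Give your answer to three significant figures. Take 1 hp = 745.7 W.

Converting, Q̇_C = 0.1950 kW = 0.2615 hp, so COP_actual = Q̇_C/Ẇ = 0.2615/0.1330 = 1.966.
The reservoir spacing is ΔT = 298 − 258 = 40.00 K.
COP_Carnot = T_C/ΔT = 258.00/40.00 = 6.450.
η_II = COP_actual/COP_Carnot = 1.966/6.450 = 0.3048.

0.305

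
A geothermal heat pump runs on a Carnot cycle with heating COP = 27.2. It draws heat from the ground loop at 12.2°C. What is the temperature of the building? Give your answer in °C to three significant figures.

23.1 °C

COP_HP = T_H/(T_H − T_C) rearranges to T_H = COP·T_C/(COP − 1).
With T_C = 285.35 K, T_H = 27.2 × 285.35/26.20 = 296.24 K.
Converting, 296.24 K = 23.09°C.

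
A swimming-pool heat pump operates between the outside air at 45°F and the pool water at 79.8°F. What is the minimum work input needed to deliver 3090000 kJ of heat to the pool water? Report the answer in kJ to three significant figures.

In absolute terms T_C = 280.37 K and T_H = 299.71 K, so ΔT = 19.33 K.
The reversible limit is COP_HP = T_H/ΔT = 15.50, so W_min = Q_H/COP = Q_H·ΔT/T_H.
W_min = 3090000 × 19.33/299.71 = 199300 kJ.

199000 kJ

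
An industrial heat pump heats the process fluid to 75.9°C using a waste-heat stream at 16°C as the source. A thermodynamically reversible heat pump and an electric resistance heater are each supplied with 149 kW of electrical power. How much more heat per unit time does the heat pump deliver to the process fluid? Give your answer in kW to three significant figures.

In absolute terms T_C = 289.15 K and T_H = 349.05 K, so ΔT = 59.90 K.
COP_Carnot = T_H/ΔT = 349.05/59.90 = 5.827.
The heat pump delivers Q̇_H = COP × Ẇ = 868.3 kW; the resistance heater delivers Ẇ = 149.0 kW.
Extra = (COP − 1)·Ẇ = 719.3 kW.

719 kW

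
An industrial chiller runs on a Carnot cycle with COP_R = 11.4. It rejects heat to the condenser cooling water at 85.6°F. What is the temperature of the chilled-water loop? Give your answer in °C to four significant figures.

5.348 °C

For a Carnot refrigerator COP_R = T_C/(T_H − T_C), so T_C = COP·T_H/(1 + COP).
With T_H = 302.93 K, T_C = 11.4 × 302.93/12.40 = 278.50 K.
Converting, 278.50 K = 5.35°C.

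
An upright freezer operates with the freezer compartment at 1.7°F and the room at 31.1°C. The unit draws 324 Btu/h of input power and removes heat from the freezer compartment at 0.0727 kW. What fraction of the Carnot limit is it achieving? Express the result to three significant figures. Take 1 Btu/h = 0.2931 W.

Converting, Q̇_C = 0.07270 kW = 248.0 Btu/h, so COP_actual = Q̇_C/Ẇ = 248.0/324.0 = 0.7656.
In absolute terms T_C = 256.32 K and T_H = 304.25 K, so ΔT = 47.93 K.
COP_Carnot = T_C/ΔT = 256.32/47.93 = 5.347.
η_II = COP_actual/COP_Carnot = 0.7656/5.347 = 0.1432.

0.143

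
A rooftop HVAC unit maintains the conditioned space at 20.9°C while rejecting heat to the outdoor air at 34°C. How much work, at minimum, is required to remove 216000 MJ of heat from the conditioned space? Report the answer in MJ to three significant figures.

In absolute terms T_C = 294.05 K and T_H = 307.15 K, so ΔT = 13.10 K.
The reversible limit is COP_R = T_C/ΔT = 22.45, so W_min = Q_C/COP = Q_C·ΔT/T_C.
W_min = 216000 × 13.10/294.05 = 9623 MJ.

9620 MJ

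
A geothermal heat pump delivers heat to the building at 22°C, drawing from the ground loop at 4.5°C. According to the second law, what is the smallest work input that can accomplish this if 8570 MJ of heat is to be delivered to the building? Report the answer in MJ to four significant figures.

508.1 MJ

In absolute terms T_C = 277.65 K and T_H = 295.15 K, so ΔT = 17.50 K.
The reversible limit is COP_HP = T_H/ΔT = 16.87, so W_min = Q_H/COP = Q_H·ΔT/T_H.
W_min = 8570 × 17.50/295.15 = 508.1 MJ.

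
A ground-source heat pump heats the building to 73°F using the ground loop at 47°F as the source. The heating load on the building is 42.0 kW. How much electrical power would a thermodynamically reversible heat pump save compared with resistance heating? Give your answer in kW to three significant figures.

In absolute terms T_C = 281.48 K and T_H = 295.93 K, so ΔT = 14.44 K.
COP_Carnot = T_H/ΔT = 295.93/14.44 = 20.49.
Resistance heating needs Ẇ_res = Q̇_H = 42.00 kW; the reversible heat pump needs only Ẇ_hp = Q̇_H/COP = 2.050 kW.
Saving = 42.00 − 2.050 = 39.95 kW.

39.9 kW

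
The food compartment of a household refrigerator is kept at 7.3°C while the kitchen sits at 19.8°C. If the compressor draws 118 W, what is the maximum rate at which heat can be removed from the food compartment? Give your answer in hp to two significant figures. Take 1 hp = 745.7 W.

In absolute terms T_C = 280.45 K and T_H = 292.95 K, so ΔT = 12.50 K.
COP_Carnot = T_C/ΔT = 280.45/12.50 = 22.44.
Q̇_max = COP_Carnot × Ẇ = 22.44 × 118.0 W = 2647 W = 3.550 hp.

3.6 hp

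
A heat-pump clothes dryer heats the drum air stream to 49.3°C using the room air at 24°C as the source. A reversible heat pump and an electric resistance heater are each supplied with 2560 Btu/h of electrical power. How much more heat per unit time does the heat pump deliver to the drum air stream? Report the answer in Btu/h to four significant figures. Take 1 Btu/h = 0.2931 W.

In absolute terms T_C = 297.15 K and T_H = 322.45 K, so ΔT = 25.30 K.
COP_Carnot = T_H/ΔT = 322.45/25.30 = 12.75.
The heat pump delivers Q̇_H = COP × Ẇ = 32630 Btu/h; the resistance heater delivers Ẇ = 2560 Btu/h.
Extra = (COP − 1)·Ẇ = 30070 Btu/h.

30070 Btu/h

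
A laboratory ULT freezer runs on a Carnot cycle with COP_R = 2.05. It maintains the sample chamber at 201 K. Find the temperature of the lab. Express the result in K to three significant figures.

299 K

COP_R = T_C/(T_H − T_C) gives T_H − T_C = T_C/COP.
With T_C = 201.00 K, T_H = 201.00 × (1 + 1/2.05) = 299.05 K.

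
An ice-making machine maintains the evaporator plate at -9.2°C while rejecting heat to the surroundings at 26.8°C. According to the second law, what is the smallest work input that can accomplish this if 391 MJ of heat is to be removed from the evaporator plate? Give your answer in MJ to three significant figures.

53.3 MJ

In absolute terms T_C = 263.95 K and T_H = 299.95 K, so ΔT = 36.00 K.
The reversible limit is COP_R = T_C/ΔT = 7.332, so W_min = Q_C/COP = Q_C·ΔT/T_C.
W_min = 391.0 × 36.00/263.95 = 53.33 MJ.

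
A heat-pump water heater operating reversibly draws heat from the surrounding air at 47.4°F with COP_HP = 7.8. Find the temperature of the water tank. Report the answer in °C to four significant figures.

49.98 °C

COP_HP = T_H/(T_H − T_C) rearranges to T_H = COP·T_C/(COP − 1).
With T_C = 281.71 K, T_H = 7.8 × 281.71/6.800 = 323.13 K.
Converting, 323.13 K = 49.98°C.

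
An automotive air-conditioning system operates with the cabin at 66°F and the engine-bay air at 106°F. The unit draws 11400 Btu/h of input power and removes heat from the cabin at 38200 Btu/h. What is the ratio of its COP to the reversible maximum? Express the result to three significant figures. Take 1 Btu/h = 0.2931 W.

0.255

COP_actual = Q̇_C/Ẇ = 38200/11400 = 3.351.
In absolute terms T_C = 292.04 K and T_H = 314.26 K, so ΔT = 22.22 K.
COP_Carnot = T_C/ΔT = 292.04/22.22 = 13.14.
η_II = COP_actual/COP_Carnot = 3.351/13.14 = 0.2550.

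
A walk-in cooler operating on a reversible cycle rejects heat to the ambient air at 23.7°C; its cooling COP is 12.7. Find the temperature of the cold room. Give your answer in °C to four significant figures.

For a Carnot refrigerator COP_R = T_C/(T_H − T_C), so T_C = COP·T_H/(1 + COP).
With T_H = 296.85 K, T_C = 12.7 × 296.85/13.70 = 275.18 K.
Converting, 275.18 K = 2.03°C.

2.032 °C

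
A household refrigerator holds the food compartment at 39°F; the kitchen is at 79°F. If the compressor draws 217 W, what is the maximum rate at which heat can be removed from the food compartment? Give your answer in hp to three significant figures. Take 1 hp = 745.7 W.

3.63 hp

In absolute terms T_C = 277.04 K and T_H = 299.26 K, so ΔT = 22.22 K.
COP_Carnot = T_C/ΔT = 277.04/22.22 = 12.47.
Q̇_max = COP_Carnot × Ẇ = 12.47 × 217.0 W = 2705 W = 3.628 hp.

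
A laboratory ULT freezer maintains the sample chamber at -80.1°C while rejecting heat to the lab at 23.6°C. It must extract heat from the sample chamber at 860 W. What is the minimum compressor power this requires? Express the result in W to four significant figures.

462.0 W

In absolute terms T_C = 193.05 K and T_H = 296.75 K, so ΔT = 103.7 K.
COP_Carnot = T_C/ΔT = 193.05/103.7 = 1.862.
Ẇ_min = Q̇/COP_Carnot = 860.0/1.862 = 462.0 W.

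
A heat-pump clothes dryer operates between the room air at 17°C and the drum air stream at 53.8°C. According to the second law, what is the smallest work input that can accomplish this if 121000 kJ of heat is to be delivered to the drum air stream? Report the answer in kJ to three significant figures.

In absolute terms T_C = 290.15 K and T_H = 326.95 K, so ΔT = 36.80 K.
The reversible limit is COP_HP = T_H/ΔT = 8.885, so W_min = Q_H/COP = Q_H·ΔT/T_H.
W_min = 121000 × 36.80/326.95 = 13620 kJ.

13600 kJ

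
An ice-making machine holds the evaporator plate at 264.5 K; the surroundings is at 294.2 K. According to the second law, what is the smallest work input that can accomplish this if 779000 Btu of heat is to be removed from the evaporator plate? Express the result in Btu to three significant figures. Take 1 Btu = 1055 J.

The reservoir spacing is ΔT = 294.2 − 264.5 = 29.70 K.
The reversible limit is COP_R = T_C/ΔT = 8.906, so W_min = Q_C/COP = Q_C·ΔT/T_C.
W_min = 779000 × 29.70/264.50 = 87470 Btu.

87500 Btu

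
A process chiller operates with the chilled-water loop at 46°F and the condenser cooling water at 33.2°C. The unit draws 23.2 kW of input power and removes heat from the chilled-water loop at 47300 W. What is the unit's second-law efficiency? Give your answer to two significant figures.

Converting, Q̇_C = 47300 W = 47.30 kW, so COP_actual = Q̇_C/Ẇ = 47.30/23.20 = 2.039.
In absolute terms T_C = 280.93 K and T_H = 306.35 K, so ΔT = 25.42 K.
COP_Carnot = T_C/ΔT = 280.93/25.42 = 11.05.
η_II = COP_actual/COP_Carnot = 2.039/11.05 = 0.1845.

0.18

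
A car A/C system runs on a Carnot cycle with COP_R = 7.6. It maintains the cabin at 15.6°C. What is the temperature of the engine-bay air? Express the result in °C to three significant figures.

53.6 °C

COP_R = T_C/(T_H − T_C) gives T_H − T_C = T_C/COP.
With T_C = 288.75 K, T_H = 288.75 × (1 + 1/7.6) = 326.74 K.
Converting, 326.74 K = 53.59°C.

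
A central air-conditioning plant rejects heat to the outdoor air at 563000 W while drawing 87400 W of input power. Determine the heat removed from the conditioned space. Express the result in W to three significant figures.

476000 W

For a cyclic device the first law requires Q̇_H = Q̇_C + Ẇ.
Q̇_C = Q̇_H − Ẇ = 475600 W.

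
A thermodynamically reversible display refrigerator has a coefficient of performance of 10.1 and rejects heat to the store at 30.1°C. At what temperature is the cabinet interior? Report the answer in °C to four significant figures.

2.780 °C

For a Carnot refrigerator COP_R = T_C/(T_H − T_C), so T_C = COP·T_H/(1 + COP).
With T_H = 303.25 K, T_C = 10.1 × 303.25/11.10 = 275.93 K.
Converting, 275.93 K = 2.78°C.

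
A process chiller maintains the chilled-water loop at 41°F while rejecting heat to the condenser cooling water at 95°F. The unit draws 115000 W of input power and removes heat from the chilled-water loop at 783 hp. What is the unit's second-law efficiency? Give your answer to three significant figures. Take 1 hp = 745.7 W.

Converting, Q̇_C = 783.0 hp = 583900 W, so COP_actual = Q̇_C/Ẇ = 583900/115000 = 5.077.
In absolute terms T_C = 278.15 K and T_H = 308.15 K, so ΔT = 30.00 K.
COP_Carnot = T_C/ΔT = 278.15/30.00 = 9.272.
η_II = COP_actual/COP_Carnot = 5.077/9.272 = 0.5476.

0.548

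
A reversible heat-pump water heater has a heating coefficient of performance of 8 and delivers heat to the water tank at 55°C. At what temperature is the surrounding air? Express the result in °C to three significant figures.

COP_HP = T_H/(T_H − T_C) gives T_H − T_C = T_H/COP.
With T_H = 328.15 K, T_C = 328.15 × (1 − 1/8) = 287.13 K.
Converting, 287.13 K = 13.98°C.

14.0 °C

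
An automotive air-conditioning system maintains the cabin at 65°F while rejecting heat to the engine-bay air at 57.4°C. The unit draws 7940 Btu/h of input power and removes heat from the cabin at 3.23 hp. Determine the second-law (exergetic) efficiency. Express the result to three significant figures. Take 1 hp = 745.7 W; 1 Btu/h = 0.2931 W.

Converting, Q̇_C = 3.230 hp = 8218 Btu/h, so COP_actual = Q̇_C/Ẇ = 8218/7940 = 1.035.
In absolute terms T_C = 291.48 K and T_H = 330.55 K, so ΔT = 39.07 K.
COP_Carnot = T_C/ΔT = 291.48/39.07 = 7.461.
η_II = COP_actual/COP_Carnot = 1.035/7.461 = 0.1387.

0.139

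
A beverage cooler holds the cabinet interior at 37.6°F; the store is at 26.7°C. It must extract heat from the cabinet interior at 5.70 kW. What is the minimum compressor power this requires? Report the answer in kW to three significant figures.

In absolute terms T_C = 276.26 K and T_H = 299.85 K, so ΔT = 23.59 K.
COP_Carnot = T_C/ΔT = 276.26/23.59 = 11.71.
Ẇ_min = Q̇/COP_Carnot = 5.700/11.71 = 0.4867 kW.

0.487 kW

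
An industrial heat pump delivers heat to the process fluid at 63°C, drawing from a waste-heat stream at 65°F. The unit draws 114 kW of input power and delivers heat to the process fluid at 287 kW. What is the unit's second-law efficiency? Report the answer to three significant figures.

0.335

COP_actual = Q̇_H/Ẇ = 287.0/114.0 = 2.518.
In absolute terms T_C = 291.48 K and T_H = 336.15 K, so ΔT = 44.67 K.
COP_Carnot = T_H/ΔT = 336.15/44.67 = 7.526.
η_II = COP_actual/COP_Carnot = 2.518/7.526 = 0.3345.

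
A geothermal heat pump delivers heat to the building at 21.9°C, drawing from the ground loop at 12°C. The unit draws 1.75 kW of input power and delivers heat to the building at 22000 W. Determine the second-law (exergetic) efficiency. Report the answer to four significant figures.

Converting, Q̇_H = 22000 W = 22.00 kW, so COP_actual = Q̇_H/Ẇ = 22.00/1.750 = 12.57.
In absolute terms T_C = 285.15 K and T_H = 295.05 K, so ΔT = 9.900 K.
COP_Carnot = T_H/ΔT = 295.05/9.900 = 29.80.
η_II = COP_actual/COP_Carnot = 12.57/29.80 = 0.4218.

0.4218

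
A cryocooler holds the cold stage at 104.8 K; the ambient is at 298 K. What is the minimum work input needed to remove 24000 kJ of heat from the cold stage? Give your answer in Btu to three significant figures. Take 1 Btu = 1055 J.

41900 Btu

The reservoir spacing is ΔT = 298 − 104.8 = 193.2 K.
The reversible limit is COP_R = T_C/ΔT = 0.5424, so W_min = Q_C/COP = Q_C·ΔT/T_C.
W_min = 24000 × 193.2/104.80 = 44240 kJ = 41940 Btu.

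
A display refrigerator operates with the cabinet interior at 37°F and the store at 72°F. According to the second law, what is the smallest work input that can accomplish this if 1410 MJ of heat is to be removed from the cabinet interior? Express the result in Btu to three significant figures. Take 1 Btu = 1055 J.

94200 Btu

In absolute terms T_C = 275.93 K and T_H = 295.37 K, so ΔT = 19.44 K.
The reversible limit is COP_R = T_C/ΔT = 14.19, so W_min = Q_C/COP = Q_C·ΔT/T_C.
W_min = 1410 × 19.44/275.93 = 99.36 MJ = 94180 Btu.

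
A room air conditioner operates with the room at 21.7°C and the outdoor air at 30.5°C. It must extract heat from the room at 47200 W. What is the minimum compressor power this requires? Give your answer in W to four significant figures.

In absolute terms T_C = 294.85 K and T_H = 303.65 K, so ΔT = 8.800 K.
COP_Carnot = T_C/ΔT = 294.85/8.800 = 33.51.
Ẇ_min = Q̇/COP_Carnot = 47200/33.51 = 1409 W.

1409 W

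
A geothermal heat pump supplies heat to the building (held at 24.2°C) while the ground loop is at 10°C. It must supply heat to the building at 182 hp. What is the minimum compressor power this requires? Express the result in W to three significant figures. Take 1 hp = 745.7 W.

6480 W

In absolute terms T_C = 283.15 K and T_H = 297.35 K, so ΔT = 14.20 K.
COP_Carnot = T_H/ΔT = 297.35/14.20 = 20.94.
Ẇ_min = Q̇/COP_Carnot = 182.0/20.94 = 8.691 hp = 6481 W.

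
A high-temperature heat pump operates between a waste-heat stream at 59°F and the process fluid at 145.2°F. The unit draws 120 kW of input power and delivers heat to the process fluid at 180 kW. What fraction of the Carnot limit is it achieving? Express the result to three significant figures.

0.214

COP_actual = Q̇_H/Ẇ = 180.0/120.0 = 1.500.
In absolute terms T_C = 288.15 K and T_H = 336.04 K, so ΔT = 47.89 K.
COP_Carnot = T_H/ΔT = 336.04/47.89 = 7.017.
η_II = COP_actual/COP_Carnot = 1.500/7.017 = 0.2138.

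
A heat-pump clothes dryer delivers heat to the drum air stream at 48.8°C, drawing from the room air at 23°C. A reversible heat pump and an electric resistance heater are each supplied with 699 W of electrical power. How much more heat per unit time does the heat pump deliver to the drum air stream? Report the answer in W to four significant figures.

In absolute terms T_C = 296.15 K and T_H = 321.95 K, so ΔT = 25.80 K.
COP_Carnot = T_H/ΔT = 321.95/25.80 = 12.48.
The heat pump delivers Q̇_H = COP × Ẇ = 8723 W; the resistance heater delivers Ẇ = 699.0 W.
Extra = (COP − 1)·Ẇ = 8024 W.

8024 W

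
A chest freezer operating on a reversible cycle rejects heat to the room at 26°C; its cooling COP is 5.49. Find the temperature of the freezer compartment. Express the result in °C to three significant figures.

-20.1 °C

For a Carnot refrigerator COP_R = T_C/(T_H − T_C), so T_C = COP·T_H/(1 + COP).
With T_H = 299.15 K, T_C = 5.49 × 299.15/6.490 = 253.06 K.
Converting, 253.06 K = -20.09°C.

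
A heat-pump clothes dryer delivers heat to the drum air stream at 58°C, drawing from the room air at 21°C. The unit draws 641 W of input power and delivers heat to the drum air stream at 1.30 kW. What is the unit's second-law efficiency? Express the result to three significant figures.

Converting, Q̇_H = 1.300 kW = 1300 W, so COP_actual = Q̇_H/Ẇ = 1300/641.0 = 2.028.
In absolute terms T_C = 294.15 K and T_H = 331.15 K, so ΔT = 37.00 K.
COP_Carnot = T_H/ΔT = 331.15/37.00 = 8.950.
η_II = COP_actual/COP_Carnot = 2.028/8.950 = 0.2266.

0.227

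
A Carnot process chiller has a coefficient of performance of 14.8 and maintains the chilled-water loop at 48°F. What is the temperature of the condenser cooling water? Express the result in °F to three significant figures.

COP_R = T_C/(T_H − T_C) gives T_H − T_C = T_C/COP.
With T_C = 282.04 K, T_H = 282.04 × (1 + 1/14.8) = 301.10 K.
Converting, 301.10 K = 82.30°F.

82.3 °F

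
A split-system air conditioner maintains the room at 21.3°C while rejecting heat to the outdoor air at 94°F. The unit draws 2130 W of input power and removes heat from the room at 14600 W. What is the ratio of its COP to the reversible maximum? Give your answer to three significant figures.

COP_actual = Q̇_C/Ẇ = 14600/2130 = 6.854.
In absolute terms T_C = 294.45 K and T_H = 307.59 K, so ΔT = 13.14 K.
COP_Carnot = T_C/ΔT = 294.45/13.14 = 22.40.
η_II = COP_actual/COP_Carnot = 6.854/22.40 = 0.3060.

0.306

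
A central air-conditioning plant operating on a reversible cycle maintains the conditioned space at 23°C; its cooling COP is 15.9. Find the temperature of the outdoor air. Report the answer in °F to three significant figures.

107 °F

COP_R = T_C/(T_H − T_C) gives T_H − T_C = T_C/COP.
With T_C = 296.15 K, T_H = 296.15 × (1 + 1/15.9) = 314.78 K.
Converting, 314.78 K = 106.93°F.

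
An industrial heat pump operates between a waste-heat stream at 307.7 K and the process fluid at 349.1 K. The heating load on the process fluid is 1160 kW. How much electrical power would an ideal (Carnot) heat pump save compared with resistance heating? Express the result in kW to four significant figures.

The reservoir spacing is ΔT = 349.1 − 307.7 = 41.40 K.
COP_Carnot = T_H/ΔT = 349.10/41.40 = 8.432.
Resistance heating needs Ẇ_res = Q̇_H = 1160 kW; the reversible heat pump needs only Ẇ_hp = Q̇_H/COP = 137.6 kW.
Saving = 1160 − 137.6 = 1022 kW.

1022 kW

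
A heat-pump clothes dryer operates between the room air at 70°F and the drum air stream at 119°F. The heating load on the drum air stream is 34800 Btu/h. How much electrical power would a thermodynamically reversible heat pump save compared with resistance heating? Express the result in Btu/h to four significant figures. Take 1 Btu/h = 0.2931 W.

In absolute terms T_C = 294.26 K and T_H = 321.48 K, so ΔT = 27.22 K.
COP_Carnot = T_H/ΔT = 321.48/27.22 = 11.81.
Resistance heating needs Ẇ_res = Q̇_H = 34800 Btu/h; the reversible heat pump needs only Ẇ_hp = Q̇_H/COP = 2947 Btu/h.
Saving = 34800 − 2947 = 31850 Btu/h.

31850 Btu/h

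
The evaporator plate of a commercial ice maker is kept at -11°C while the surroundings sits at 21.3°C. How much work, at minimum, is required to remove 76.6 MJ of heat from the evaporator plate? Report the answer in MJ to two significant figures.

In absolute terms T_C = 262.15 K and T_H = 294.45 K, so ΔT = 32.30 K.
The reversible limit is COP_R = T_C/ΔT = 8.116, so W_min = Q_C/COP = Q_C·ΔT/T_C.
W_min = 76.60 × 32.30/262.15 = 9.438 MJ.

9.4 MJ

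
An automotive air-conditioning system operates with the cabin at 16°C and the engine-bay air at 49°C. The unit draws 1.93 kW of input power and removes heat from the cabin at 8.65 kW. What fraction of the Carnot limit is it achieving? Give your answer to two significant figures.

0.51

COP_actual = Q̇_C/Ẇ = 8.650/1.930 = 4.482.
In absolute terms T_C = 289.15 K and T_H = 322.15 K, so ΔT = 33.00 K.
COP_Carnot = T_C/ΔT = 289.15/33.00 = 8.762.
η_II = COP_actual/COP_Carnot = 4.482/8.762 = 0.5115.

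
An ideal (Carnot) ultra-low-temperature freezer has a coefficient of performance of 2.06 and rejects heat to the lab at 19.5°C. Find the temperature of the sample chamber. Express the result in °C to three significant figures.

For a Carnot refrigerator COP_R = T_C/(T_H − T_C), so T_C = COP·T_H/(1 + COP).
With T_H = 292.65 K, T_C = 2.06 × 292.65/3.060 = 197.01 K.
Converting, 197.01 K = -76.14°C.

-76.1 °C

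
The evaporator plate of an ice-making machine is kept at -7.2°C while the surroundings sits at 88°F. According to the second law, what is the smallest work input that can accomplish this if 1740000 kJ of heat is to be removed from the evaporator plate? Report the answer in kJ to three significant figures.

251000 kJ

In absolute terms T_C = 265.95 K and T_H = 304.26 K, so ΔT = 38.31 K.
The reversible limit is COP_R = T_C/ΔT = 6.942, so W_min = Q_C/COP = Q_C·ΔT/T_C.
W_min = 1740000 × 38.31/265.95 = 250700 kJ.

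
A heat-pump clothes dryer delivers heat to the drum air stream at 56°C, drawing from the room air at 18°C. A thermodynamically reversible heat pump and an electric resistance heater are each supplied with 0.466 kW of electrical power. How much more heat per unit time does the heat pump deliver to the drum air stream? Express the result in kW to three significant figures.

3.57 kW

In absolute terms T_C = 291.15 K and T_H = 329.15 K, so ΔT = 38.00 K.
COP_Carnot = T_H/ΔT = 329.15/38.00 = 8.662.
The heat pump delivers Q̇_H = COP × Ẇ = 4.036 kW; the resistance heater delivers Ẇ = 0.4660 kW.
Extra = (COP − 1)·Ẇ = 3.570 kW.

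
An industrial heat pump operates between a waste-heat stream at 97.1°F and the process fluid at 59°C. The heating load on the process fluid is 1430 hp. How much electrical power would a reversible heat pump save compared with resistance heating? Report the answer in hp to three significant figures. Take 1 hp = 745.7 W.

1330 hp

In absolute terms T_C = 309.32 K and T_H = 332.15 K, so ΔT = 22.83 K.
COP_Carnot = T_H/ΔT = 332.15/22.83 = 14.55.
Resistance heating needs Ẇ_res = Q̇_H = 1430 hp; the reversible heat pump needs only Ẇ_hp = Q̇_H/COP = 98.30 hp.
Saving = 1430 − 98.30 = 1332 hp.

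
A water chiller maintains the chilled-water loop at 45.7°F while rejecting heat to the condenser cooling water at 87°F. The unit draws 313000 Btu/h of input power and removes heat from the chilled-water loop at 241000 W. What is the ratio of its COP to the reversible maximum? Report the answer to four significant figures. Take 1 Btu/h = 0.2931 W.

0.2147

Converting, Q̇_C = 241000 W = 822200 Btu/h, so COP_actual = Q̇_C/Ẇ = 822200/313000 = 2.627.
In absolute terms T_C = 280.76 K and T_H = 303.71 K, so ΔT = 22.94 K.
COP_Carnot = T_C/ΔT = 280.76/22.94 = 12.24.
η_II = COP_actual/COP_Carnot = 2.627/12.24 = 0.2147.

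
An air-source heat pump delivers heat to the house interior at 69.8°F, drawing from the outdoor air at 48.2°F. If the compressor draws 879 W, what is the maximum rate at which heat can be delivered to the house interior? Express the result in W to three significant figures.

In absolute terms T_C = 282.15 K and T_H = 294.15 K, so ΔT = 12.00 K.
COP_Carnot = T_H/ΔT = 294.15/12.00 = 24.51.
Q̇_max = COP_Carnot × Ẇ = 24.51 × 879.0 W = 21550 W.

21500 W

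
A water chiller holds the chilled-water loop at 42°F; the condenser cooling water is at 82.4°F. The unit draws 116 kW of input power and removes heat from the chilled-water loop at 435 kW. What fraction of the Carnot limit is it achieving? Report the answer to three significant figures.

0.302

COP_actual = Q̇_C/Ẇ = 435.0/116.0 = 3.750.
In absolute terms T_C = 278.71 K and T_H = 301.15 K, so ΔT = 22.44 K.
COP_Carnot = T_C/ΔT = 278.71/22.44 = 12.42.
η_II = COP_actual/COP_Carnot = 3.750/12.42 = 0.3020.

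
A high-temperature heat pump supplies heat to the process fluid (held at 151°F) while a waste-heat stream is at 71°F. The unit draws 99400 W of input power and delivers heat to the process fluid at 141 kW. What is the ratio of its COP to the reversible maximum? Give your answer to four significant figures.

Converting, Q̇_H = 141.0 kW = 141000 W, so COP_actual = Q̇_H/Ẇ = 141000/99400 = 1.419.
In absolute terms T_C = 294.82 K and T_H = 339.26 K, so ΔT = 44.44 K.
COP_Carnot = T_H/ΔT = 339.26/44.44 = 7.633.
η_II = COP_actual/COP_Carnot = 1.419/7.633 = 0.1858.

0.1858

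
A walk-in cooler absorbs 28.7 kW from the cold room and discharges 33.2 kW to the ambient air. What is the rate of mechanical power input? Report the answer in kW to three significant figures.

For a cyclic device the first law requires Q̇_H = Q̇_C + Ẇ.
Ẇ = Q̇_H − Q̇_C = 4.500 kW.

4.50 kW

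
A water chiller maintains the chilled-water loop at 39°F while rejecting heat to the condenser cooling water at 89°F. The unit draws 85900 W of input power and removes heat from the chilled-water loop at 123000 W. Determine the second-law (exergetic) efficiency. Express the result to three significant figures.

COP_actual = Q̇_C/Ẇ = 123000/85900 = 1.432.
In absolute terms T_C = 277.04 K and T_H = 304.82 K, so ΔT = 27.78 K.
COP_Carnot = T_C/ΔT = 277.04/27.78 = 9.973.
η_II = COP_actual/COP_Carnot = 1.432/9.973 = 0.1436.

0.144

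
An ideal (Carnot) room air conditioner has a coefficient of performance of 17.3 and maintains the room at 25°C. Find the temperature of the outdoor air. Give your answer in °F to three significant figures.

108 °F

COP_R = T_C/(T_H − T_C) gives T_H − T_C = T_C/COP.
With T_C = 298.15 K, T_H = 298.15 × (1 + 1/17.3) = 315.38 K.
Converting, 315.38 K = 108.02°F.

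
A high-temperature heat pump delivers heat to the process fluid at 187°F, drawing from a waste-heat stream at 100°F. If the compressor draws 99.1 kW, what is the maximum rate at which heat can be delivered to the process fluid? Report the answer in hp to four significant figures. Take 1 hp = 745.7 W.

In absolute terms T_C = 310.93 K and T_H = 359.26 K, so ΔT = 48.33 K.
COP_Carnot = T_H/ΔT = 359.26/48.33 = 7.433.
Q̇_max = COP_Carnot × Ẇ = 7.433 × 99.10 kW = 736.6 kW = 987.8 hp.

987.8 hp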